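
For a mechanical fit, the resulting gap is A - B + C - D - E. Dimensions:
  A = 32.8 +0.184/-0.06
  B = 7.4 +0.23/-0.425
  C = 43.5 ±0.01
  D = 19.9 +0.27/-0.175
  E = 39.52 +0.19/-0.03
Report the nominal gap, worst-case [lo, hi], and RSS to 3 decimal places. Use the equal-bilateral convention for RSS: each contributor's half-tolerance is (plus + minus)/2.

Stack each dimension's contribution:
  +A: nom +32.800 → Σnom=32.800; wc +0.184/-0.060 → slack +0.184/-0.060; half-tol=0.122, Σhalf²=0.014884
  -B: nom -7.400 → Σnom=25.400; wc +0.425/-0.230 → slack +0.609/-0.290; half-tol=0.328, Σhalf²=0.122140
  +C: nom +43.500 → Σnom=68.900; wc +0.010/-0.010 → slack +0.619/-0.300; half-tol=0.010, Σhalf²=0.122240
  -D: nom -19.900 → Σnom=49.000; wc +0.175/-0.270 → slack +0.794/-0.570; half-tol=0.223, Σhalf²=0.171747
  -E: nom -39.520 → Σnom=9.480; wc +0.030/-0.190 → slack +0.824/-0.760; half-tol=0.110, Σhalf²=0.183847
Nominal = 9.480. Worst-case = [9.480 - 0.760, 9.480 + 0.824] = [8.720, 10.304]. RSS = √0.183847 = 0.429.

nominal=9.480 wc=[8.720,10.304] rss=0.429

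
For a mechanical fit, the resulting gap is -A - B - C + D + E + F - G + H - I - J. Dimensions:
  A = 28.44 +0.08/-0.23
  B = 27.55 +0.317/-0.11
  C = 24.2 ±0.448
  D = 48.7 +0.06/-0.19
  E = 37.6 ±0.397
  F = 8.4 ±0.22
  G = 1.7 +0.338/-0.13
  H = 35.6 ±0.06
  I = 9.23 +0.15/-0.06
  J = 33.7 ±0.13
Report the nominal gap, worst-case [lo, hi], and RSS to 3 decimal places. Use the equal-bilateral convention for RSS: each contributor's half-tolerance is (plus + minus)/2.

Stack each dimension's contribution:
  -A: nom -28.440 → Σnom=-28.440; wc +0.230/-0.080 → slack +0.230/-0.080; half-tol=0.155, Σhalf²=0.024025
  -B: nom -27.550 → Σnom=-55.990; wc +0.110/-0.317 → slack +0.340/-0.397; half-tol=0.213, Σhalf²=0.069607
  -C: nom -24.200 → Σnom=-80.190; wc +0.448/-0.448 → slack +0.788/-0.845; half-tol=0.448, Σhalf²=0.270311
  +D: nom +48.700 → Σnom=-31.490; wc +0.060/-0.190 → slack +0.848/-1.035; half-tol=0.125, Σhalf²=0.285936
  +E: nom +37.600 → Σnom=6.110; wc +0.397/-0.397 → slack +1.245/-1.432; half-tol=0.397, Σhalf²=0.443545
  +F: nom +8.400 → Σnom=14.510; wc +0.220/-0.220 → slack +1.465/-1.652; half-tol=0.220, Σhalf²=0.491945
  -G: nom -1.700 → Σnom=12.810; wc +0.130/-0.338 → slack +1.595/-1.990; half-tol=0.234, Σhalf²=0.546701
  +H: nom +35.600 → Σnom=48.410; wc +0.060/-0.060 → slack +1.655/-2.050; half-tol=0.060, Σhalf²=0.550301
  -I: nom -9.230 → Σnom=39.180; wc +0.060/-0.150 → slack +1.715/-2.200; half-tol=0.105, Σhalf²=0.561326
  -J: nom -33.700 → Σnom=5.480; wc +0.130/-0.130 → slack +1.845/-2.330; half-tol=0.130, Σhalf²=0.578226
Nominal = 5.480. Worst-case = [5.480 - 2.330, 5.480 + 1.845] = [3.150, 7.325]. RSS = √0.578226 = 0.760.

nominal=5.480 wc=[3.150,7.325] rss=0.760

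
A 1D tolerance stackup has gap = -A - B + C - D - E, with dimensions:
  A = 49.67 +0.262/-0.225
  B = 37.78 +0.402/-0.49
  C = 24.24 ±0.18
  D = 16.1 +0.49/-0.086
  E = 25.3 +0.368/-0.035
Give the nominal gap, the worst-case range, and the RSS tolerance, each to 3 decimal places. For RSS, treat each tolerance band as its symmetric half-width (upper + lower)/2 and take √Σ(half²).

nominal=-104.610 wc=[-106.312,-103.594] rss=0.644

Stack each dimension's contribution:
  -A: nom -49.670 → Σnom=-49.670; wc +0.225/-0.262 → slack +0.225/-0.262; half-tol=0.243, Σhalf²=0.059292
  -B: nom -37.780 → Σnom=-87.450; wc +0.490/-0.402 → slack +0.715/-0.664; half-tol=0.446, Σhalf²=0.258208
  +C: nom +24.240 → Σnom=-63.210; wc +0.180/-0.180 → slack +0.895/-0.844; half-tol=0.180, Σhalf²=0.290608
  -D: nom -16.100 → Σnom=-79.310; wc +0.086/-0.490 → slack +0.981/-1.334; half-tol=0.288, Σhalf²=0.373552
  -E: nom -25.300 → Σnom=-104.610; wc +0.035/-0.368 → slack +1.016/-1.702; half-tol=0.202, Σhalf²=0.414155
Nominal = -104.610. Worst-case = [-104.610 - 1.702, -104.610 + 1.016] = [-106.312, -103.594]. RSS = √0.414155 = 0.644.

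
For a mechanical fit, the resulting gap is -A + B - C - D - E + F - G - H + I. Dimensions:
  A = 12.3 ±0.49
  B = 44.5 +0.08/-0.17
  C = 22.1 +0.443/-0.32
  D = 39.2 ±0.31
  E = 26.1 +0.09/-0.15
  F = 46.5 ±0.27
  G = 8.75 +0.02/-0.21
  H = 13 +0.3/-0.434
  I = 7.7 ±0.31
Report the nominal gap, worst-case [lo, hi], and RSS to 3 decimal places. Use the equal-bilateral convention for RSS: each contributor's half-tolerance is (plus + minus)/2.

nominal=-22.750 wc=[-25.153,-20.176] rss=0.910

Stack each dimension's contribution:
  -A: nom -12.300 → Σnom=-12.300; wc +0.490/-0.490 → slack +0.490/-0.490; half-tol=0.490, Σhalf²=0.240100
  +B: nom +44.500 → Σnom=32.200; wc +0.080/-0.170 → slack +0.570/-0.660; half-tol=0.125, Σhalf²=0.255725
  -C: nom -22.100 → Σnom=10.100; wc +0.320/-0.443 → slack +0.890/-1.103; half-tol=0.382, Σhalf²=0.401267
  -D: nom -39.200 → Σnom=-29.100; wc +0.310/-0.310 → slack +1.200/-1.413; half-tol=0.310, Σhalf²=0.497367
  -E: nom -26.100 → Σnom=-55.200; wc +0.150/-0.090 → slack +1.350/-1.503; half-tol=0.120, Σhalf²=0.511767
  +F: nom +46.500 → Σnom=-8.700; wc +0.270/-0.270 → slack +1.620/-1.773; half-tol=0.270, Σhalf²=0.584667
  -G: nom -8.750 → Σnom=-17.450; wc +0.210/-0.020 → slack +1.830/-1.793; half-tol=0.115, Σhalf²=0.597892
  -H: nom -13.000 → Σnom=-30.450; wc +0.434/-0.300 → slack +2.264/-2.093; half-tol=0.367, Σhalf²=0.732581
  +I: nom +7.700 → Σnom=-22.750; wc +0.310/-0.310 → slack +2.574/-2.403; half-tol=0.310, Σhalf²=0.828681
Nominal = -22.750. Worst-case = [-22.750 - 2.403, -22.750 + 2.574] = [-25.153, -20.176]. RSS = √0.828681 = 0.910.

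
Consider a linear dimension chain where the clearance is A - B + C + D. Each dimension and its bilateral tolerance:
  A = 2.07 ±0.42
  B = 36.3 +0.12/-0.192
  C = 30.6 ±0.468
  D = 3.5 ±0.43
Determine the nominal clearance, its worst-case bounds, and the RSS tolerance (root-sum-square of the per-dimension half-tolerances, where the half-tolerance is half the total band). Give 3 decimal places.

Stack each dimension's contribution:
  +A: nom +2.070 → Σnom=2.070; wc +0.420/-0.420 → slack +0.420/-0.420; half-tol=0.420, Σhalf²=0.176400
  -B: nom -36.300 → Σnom=-34.230; wc +0.192/-0.120 → slack +0.612/-0.540; half-tol=0.156, Σhalf²=0.200736
  +C: nom +30.600 → Σnom=-3.630; wc +0.468/-0.468 → slack +1.080/-1.008; half-tol=0.468, Σhalf²=0.419760
  +D: nom +3.500 → Σnom=-0.130; wc +0.430/-0.430 → slack +1.510/-1.438; half-tol=0.430, Σhalf²=0.604660
Nominal = -0.130. Worst-case = [-0.130 - 1.438, -0.130 + 1.510] = [-1.568, 1.380]. RSS = √0.604660 = 0.778.

nominal=-0.130 wc=[-1.568,1.380] rss=0.778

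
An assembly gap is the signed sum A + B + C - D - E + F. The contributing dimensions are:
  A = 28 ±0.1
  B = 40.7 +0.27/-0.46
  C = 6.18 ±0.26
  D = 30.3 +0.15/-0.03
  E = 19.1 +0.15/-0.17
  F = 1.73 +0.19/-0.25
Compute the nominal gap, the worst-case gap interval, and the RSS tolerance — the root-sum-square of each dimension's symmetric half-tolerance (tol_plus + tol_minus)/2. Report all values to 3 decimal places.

Stack each dimension's contribution:
  +A: nom +28.000 → Σnom=28.000; wc +0.100/-0.100 → slack +0.100/-0.100; half-tol=0.100, Σhalf²=0.010000
  +B: nom +40.700 → Σnom=68.700; wc +0.270/-0.460 → slack +0.370/-0.560; half-tol=0.365, Σhalf²=0.143225
  +C: nom +6.180 → Σnom=74.880; wc +0.260/-0.260 → slack +0.630/-0.820; half-tol=0.260, Σhalf²=0.210825
  -D: nom -30.300 → Σnom=44.580; wc +0.030/-0.150 → slack +0.660/-0.970; half-tol=0.090, Σhalf²=0.218925
  -E: nom -19.100 → Σnom=25.480; wc +0.170/-0.150 → slack +0.830/-1.120; half-tol=0.160, Σhalf²=0.244525
  +F: nom +1.730 → Σnom=27.210; wc +0.190/-0.250 → slack +1.020/-1.370; half-tol=0.220, Σhalf²=0.292925
Nominal = 27.210. Worst-case = [27.210 - 1.370, 27.210 + 1.020] = [25.840, 28.230]. RSS = √0.292925 = 0.541.

nominal=27.210 wc=[25.840,28.230] rss=0.541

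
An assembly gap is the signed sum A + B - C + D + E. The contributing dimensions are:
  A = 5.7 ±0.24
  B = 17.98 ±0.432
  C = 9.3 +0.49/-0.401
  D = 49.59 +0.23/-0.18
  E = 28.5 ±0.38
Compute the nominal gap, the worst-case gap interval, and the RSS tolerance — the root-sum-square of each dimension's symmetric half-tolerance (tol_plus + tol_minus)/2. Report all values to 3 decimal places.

nominal=92.470 wc=[90.748,94.153] rss=0.793

Stack each dimension's contribution:
  +A: nom +5.700 → Σnom=5.700; wc +0.240/-0.240 → slack +0.240/-0.240; half-tol=0.240, Σhalf²=0.057600
  +B: nom +17.980 → Σnom=23.680; wc +0.432/-0.432 → slack +0.672/-0.672; half-tol=0.432, Σhalf²=0.244224
  -C: nom -9.300 → Σnom=14.380; wc +0.401/-0.490 → slack +1.073/-1.162; half-tol=0.446, Σhalf²=0.442694
  +D: nom +49.590 → Σnom=63.970; wc +0.230/-0.180 → slack +1.303/-1.342; half-tol=0.205, Σhalf²=0.484719
  +E: nom +28.500 → Σnom=92.470; wc +0.380/-0.380 → slack +1.683/-1.722; half-tol=0.380, Σhalf²=0.629119
Nominal = 92.470. Worst-case = [92.470 - 1.722, 92.470 + 1.683] = [90.748, 94.153]. RSS = √0.629119 = 0.793.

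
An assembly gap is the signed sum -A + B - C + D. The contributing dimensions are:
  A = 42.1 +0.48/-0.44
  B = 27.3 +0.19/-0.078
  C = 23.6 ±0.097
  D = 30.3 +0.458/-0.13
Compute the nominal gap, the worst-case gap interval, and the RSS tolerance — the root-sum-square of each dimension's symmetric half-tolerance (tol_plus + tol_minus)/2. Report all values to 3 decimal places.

nominal=-8.100 wc=[-8.885,-6.915] rss=0.570

Stack each dimension's contribution:
  -A: nom -42.100 → Σnom=-42.100; wc +0.440/-0.480 → slack +0.440/-0.480; half-tol=0.460, Σhalf²=0.211600
  +B: nom +27.300 → Σnom=-14.800; wc +0.190/-0.078 → slack +0.630/-0.558; half-tol=0.134, Σhalf²=0.229556
  -C: nom -23.600 → Σnom=-38.400; wc +0.097/-0.097 → slack +0.727/-0.655; half-tol=0.097, Σhalf²=0.238965
  +D: nom +30.300 → Σnom=-8.100; wc +0.458/-0.130 → slack +1.185/-0.785; half-tol=0.294, Σhalf²=0.325401
Nominal = -8.100. Worst-case = [-8.100 - 0.785, -8.100 + 1.185] = [-8.885, -6.915]. RSS = √0.325401 = 0.570.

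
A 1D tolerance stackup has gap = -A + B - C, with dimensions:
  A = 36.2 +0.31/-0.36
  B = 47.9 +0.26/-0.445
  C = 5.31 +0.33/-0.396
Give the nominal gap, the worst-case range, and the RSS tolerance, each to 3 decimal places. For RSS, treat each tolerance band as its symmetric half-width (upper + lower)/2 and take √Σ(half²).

nominal=6.390 wc=[5.305,7.406] rss=0.607

Stack each dimension's contribution:
  -A: nom -36.200 → Σnom=-36.200; wc +0.360/-0.310 → slack +0.360/-0.310; half-tol=0.335, Σhalf²=0.112225
  +B: nom +47.900 → Σnom=11.700; wc +0.260/-0.445 → slack +0.620/-0.755; half-tol=0.353, Σhalf²=0.236481
  -C: nom -5.310 → Σnom=6.390; wc +0.396/-0.330 → slack +1.016/-1.085; half-tol=0.363, Σhalf²=0.368250
Nominal = 6.390. Worst-case = [6.390 - 1.085, 6.390 + 1.016] = [5.305, 7.406]. RSS = √0.368250 = 0.607.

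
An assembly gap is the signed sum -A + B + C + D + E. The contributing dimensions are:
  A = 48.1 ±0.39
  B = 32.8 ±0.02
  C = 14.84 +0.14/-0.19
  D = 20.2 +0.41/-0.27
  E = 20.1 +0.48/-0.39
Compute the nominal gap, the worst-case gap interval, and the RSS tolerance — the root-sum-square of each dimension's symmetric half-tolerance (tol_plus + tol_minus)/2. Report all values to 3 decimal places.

Stack each dimension's contribution:
  -A: nom -48.100 → Σnom=-48.100; wc +0.390/-0.390 → slack +0.390/-0.390; half-tol=0.390, Σhalf²=0.152100
  +B: nom +32.800 → Σnom=-15.300; wc +0.020/-0.020 → slack +0.410/-0.410; half-tol=0.020, Σhalf²=0.152500
  +C: nom +14.840 → Σnom=-0.460; wc +0.140/-0.190 → slack +0.550/-0.600; half-tol=0.165, Σhalf²=0.179725
  +D: nom +20.200 → Σnom=19.740; wc +0.410/-0.270 → slack +0.960/-0.870; half-tol=0.340, Σhalf²=0.295325
  +E: nom +20.100 → Σnom=39.840; wc +0.480/-0.390 → slack +1.440/-1.260; half-tol=0.435, Σhalf²=0.484550
Nominal = 39.840. Worst-case = [39.840 - 1.260, 39.840 + 1.440] = [38.580, 41.280]. RSS = √0.484550 = 0.696.

nominal=39.840 wc=[38.580,41.280] rss=0.696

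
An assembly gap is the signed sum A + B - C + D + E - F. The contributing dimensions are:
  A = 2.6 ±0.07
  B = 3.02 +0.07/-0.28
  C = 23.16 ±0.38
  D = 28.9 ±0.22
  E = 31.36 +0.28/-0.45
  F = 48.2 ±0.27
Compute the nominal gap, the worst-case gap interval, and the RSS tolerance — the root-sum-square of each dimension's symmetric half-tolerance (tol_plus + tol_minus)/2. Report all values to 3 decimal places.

nominal=-5.480 wc=[-7.150,-4.190] rss=0.659

Stack each dimension's contribution:
  +A: nom +2.600 → Σnom=2.600; wc +0.070/-0.070 → slack +0.070/-0.070; half-tol=0.070, Σhalf²=0.004900
  +B: nom +3.020 → Σnom=5.620; wc +0.070/-0.280 → slack +0.140/-0.350; half-tol=0.175, Σhalf²=0.035525
  -C: nom -23.160 → Σnom=-17.540; wc +0.380/-0.380 → slack +0.520/-0.730; half-tol=0.380, Σhalf²=0.179925
  +D: nom +28.900 → Σnom=11.360; wc +0.220/-0.220 → slack +0.740/-0.950; half-tol=0.220, Σhalf²=0.228325
  +E: nom +31.360 → Σnom=42.720; wc +0.280/-0.450 → slack +1.020/-1.400; half-tol=0.365, Σhalf²=0.361550
  -F: nom -48.200 → Σnom=-5.480; wc +0.270/-0.270 → slack +1.290/-1.670; half-tol=0.270, Σhalf²=0.434450
Nominal = -5.480. Worst-case = [-5.480 - 1.670, -5.480 + 1.290] = [-7.150, -4.190]. RSS = √0.434450 = 0.659.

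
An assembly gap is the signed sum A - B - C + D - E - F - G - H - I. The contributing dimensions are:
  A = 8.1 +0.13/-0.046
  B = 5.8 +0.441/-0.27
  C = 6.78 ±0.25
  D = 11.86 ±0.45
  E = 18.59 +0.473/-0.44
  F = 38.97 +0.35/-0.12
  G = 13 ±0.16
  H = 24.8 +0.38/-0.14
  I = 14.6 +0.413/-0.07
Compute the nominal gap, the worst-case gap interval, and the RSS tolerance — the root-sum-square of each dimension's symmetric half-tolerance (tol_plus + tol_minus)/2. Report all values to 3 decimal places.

nominal=-102.580 wc=[-105.543,-100.550] rss=0.902

Stack each dimension's contribution:
  +A: nom +8.100 → Σnom=8.100; wc +0.130/-0.046 → slack +0.130/-0.046; half-tol=0.088, Σhalf²=0.007744
  -B: nom -5.800 → Σnom=2.300; wc +0.270/-0.441 → slack +0.400/-0.487; half-tol=0.356, Σhalf²=0.134124
  -C: nom -6.780 → Σnom=-4.480; wc +0.250/-0.250 → slack +0.650/-0.737; half-tol=0.250, Σhalf²=0.196624
  +D: nom +11.860 → Σnom=7.380; wc +0.450/-0.450 → slack +1.100/-1.187; half-tol=0.450, Σhalf²=0.399124
  -E: nom -18.590 → Σnom=-11.210; wc +0.440/-0.473 → slack +1.540/-1.660; half-tol=0.457, Σhalf²=0.607517
  -F: nom -38.970 → Σnom=-50.180; wc +0.120/-0.350 → slack +1.660/-2.010; half-tol=0.235, Σhalf²=0.662742
  -G: nom -13.000 → Σnom=-63.180; wc +0.160/-0.160 → slack +1.820/-2.170; half-tol=0.160, Σhalf²=0.688342
  -H: nom -24.800 → Σnom=-87.980; wc +0.140/-0.380 → slack +1.960/-2.550; half-tol=0.260, Σhalf²=0.755942
  -I: nom -14.600 → Σnom=-102.580; wc +0.070/-0.413 → slack +2.030/-2.963; half-tol=0.241, Σhalf²=0.814264
Nominal = -102.580. Worst-case = [-102.580 - 2.963, -102.580 + 2.030] = [-105.543, -100.550]. RSS = √0.814264 = 0.902.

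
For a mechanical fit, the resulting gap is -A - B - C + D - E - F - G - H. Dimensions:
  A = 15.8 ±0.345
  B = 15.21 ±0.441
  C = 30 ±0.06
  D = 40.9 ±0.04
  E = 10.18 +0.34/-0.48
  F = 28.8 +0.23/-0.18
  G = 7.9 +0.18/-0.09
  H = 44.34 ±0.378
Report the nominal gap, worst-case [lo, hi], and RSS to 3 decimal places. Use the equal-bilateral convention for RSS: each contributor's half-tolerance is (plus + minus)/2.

Stack each dimension's contribution:
  -A: nom -15.800 → Σnom=-15.800; wc +0.345/-0.345 → slack +0.345/-0.345; half-tol=0.345, Σhalf²=0.119025
  -B: nom -15.210 → Σnom=-31.010; wc +0.441/-0.441 → slack +0.786/-0.786; half-tol=0.441, Σhalf²=0.313506
  -C: nom -30.000 → Σnom=-61.010; wc +0.060/-0.060 → slack +0.846/-0.846; half-tol=0.060, Σhalf²=0.317106
  +D: nom +40.900 → Σnom=-20.110; wc +0.040/-0.040 → slack +0.886/-0.886; half-tol=0.040, Σhalf²=0.318706
  -E: nom -10.180 → Σnom=-30.290; wc +0.480/-0.340 → slack +1.366/-1.226; half-tol=0.410, Σhalf²=0.486806
  -F: nom -28.800 → Σnom=-59.090; wc +0.180/-0.230 → slack +1.546/-1.456; half-tol=0.205, Σhalf²=0.528831
  -G: nom -7.900 → Σnom=-66.990; wc +0.090/-0.180 → slack +1.636/-1.636; half-tol=0.135, Σhalf²=0.547056
  -H: nom -44.340 → Σnom=-111.330; wc +0.378/-0.378 → slack +2.014/-2.014; half-tol=0.378, Σhalf²=0.689940
Nominal = -111.330. Worst-case = [-111.330 - 2.014, -111.330 + 2.014] = [-113.344, -109.316]. RSS = √0.689940 = 0.831.

nominal=-111.330 wc=[-113.344,-109.316] rss=0.831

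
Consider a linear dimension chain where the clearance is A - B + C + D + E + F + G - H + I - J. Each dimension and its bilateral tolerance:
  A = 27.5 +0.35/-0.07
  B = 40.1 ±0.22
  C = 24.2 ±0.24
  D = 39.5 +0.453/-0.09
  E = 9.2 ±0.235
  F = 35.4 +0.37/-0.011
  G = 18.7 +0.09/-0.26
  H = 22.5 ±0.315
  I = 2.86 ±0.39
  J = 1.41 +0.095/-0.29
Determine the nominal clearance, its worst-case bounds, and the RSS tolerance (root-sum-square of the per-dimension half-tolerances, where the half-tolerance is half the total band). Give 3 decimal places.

nominal=93.350 wc=[91.424,96.303] rss=0.796

Stack each dimension's contribution:
  +A: nom +27.500 → Σnom=27.500; wc +0.350/-0.070 → slack +0.350/-0.070; half-tol=0.210, Σhalf²=0.044100
  -B: nom -40.100 → Σnom=-12.600; wc +0.220/-0.220 → slack +0.570/-0.290; half-tol=0.220, Σhalf²=0.092500
  +C: nom +24.200 → Σnom=11.600; wc +0.240/-0.240 → slack +0.810/-0.530; half-tol=0.240, Σhalf²=0.150100
  +D: nom +39.500 → Σnom=51.100; wc +0.453/-0.090 → slack +1.263/-0.620; half-tol=0.272, Σhalf²=0.223812
  +E: nom +9.200 → Σnom=60.300; wc +0.235/-0.235 → slack +1.498/-0.855; half-tol=0.235, Σhalf²=0.279037
  +F: nom +35.400 → Σnom=95.700; wc +0.370/-0.011 → slack +1.868/-0.866; half-tol=0.191, Σhalf²=0.315328
  +G: nom +18.700 → Σnom=114.400; wc +0.090/-0.260 → slack +1.958/-1.126; half-tol=0.175, Σhalf²=0.345953
  -H: nom -22.500 → Σnom=91.900; wc +0.315/-0.315 → slack +2.273/-1.441; half-tol=0.315, Σhalf²=0.445178
  +I: nom +2.860 → Σnom=94.760; wc +0.390/-0.390 → slack +2.663/-1.831; half-tol=0.390, Σhalf²=0.597278
  -J: nom -1.410 → Σnom=93.350; wc +0.290/-0.095 → slack +2.953/-1.926; half-tol=0.193, Σhalf²=0.634334
Nominal = 93.350. Worst-case = [93.350 - 1.926, 93.350 + 2.953] = [91.424, 96.303]. RSS = √0.634334 = 0.796.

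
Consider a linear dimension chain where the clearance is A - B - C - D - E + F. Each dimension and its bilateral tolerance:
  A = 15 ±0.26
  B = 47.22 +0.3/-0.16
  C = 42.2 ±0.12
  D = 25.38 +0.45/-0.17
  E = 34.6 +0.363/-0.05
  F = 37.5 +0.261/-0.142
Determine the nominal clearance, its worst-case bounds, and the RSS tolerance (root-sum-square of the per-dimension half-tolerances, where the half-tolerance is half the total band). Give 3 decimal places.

Stack each dimension's contribution:
  +A: nom +15.000 → Σnom=15.000; wc +0.260/-0.260 → slack +0.260/-0.260; half-tol=0.260, Σhalf²=0.067600
  -B: nom -47.220 → Σnom=-32.220; wc +0.160/-0.300 → slack +0.420/-0.560; half-tol=0.230, Σhalf²=0.120500
  -C: nom -42.200 → Σnom=-74.420; wc +0.120/-0.120 → slack +0.540/-0.680; half-tol=0.120, Σhalf²=0.134900
  -D: nom -25.380 → Σnom=-99.800; wc +0.170/-0.450 → slack +0.710/-1.130; half-tol=0.310, Σhalf²=0.231000
  -E: nom -34.600 → Σnom=-134.400; wc +0.050/-0.363 → slack +0.760/-1.493; half-tol=0.206, Σhalf²=0.273642
  +F: nom +37.500 → Σnom=-96.900; wc +0.261/-0.142 → slack +1.021/-1.635; half-tol=0.202, Σhalf²=0.314244
Nominal = -96.900. Worst-case = [-96.900 - 1.635, -96.900 + 1.021] = [-98.535, -95.879]. RSS = √0.314244 = 0.561.

nominal=-96.900 wc=[-98.535,-95.879] rss=0.561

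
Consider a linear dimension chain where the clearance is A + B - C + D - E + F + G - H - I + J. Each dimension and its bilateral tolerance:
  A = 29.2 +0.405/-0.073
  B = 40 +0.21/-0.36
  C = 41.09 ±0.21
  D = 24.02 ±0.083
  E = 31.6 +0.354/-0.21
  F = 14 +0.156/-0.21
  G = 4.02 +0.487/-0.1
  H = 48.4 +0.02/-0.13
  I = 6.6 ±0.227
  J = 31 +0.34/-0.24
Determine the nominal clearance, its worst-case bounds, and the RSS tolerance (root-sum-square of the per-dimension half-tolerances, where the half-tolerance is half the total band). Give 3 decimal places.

Stack each dimension's contribution:
  +A: nom +29.200 → Σnom=29.200; wc +0.405/-0.073 → slack +0.405/-0.073; half-tol=0.239, Σhalf²=0.057121
  +B: nom +40.000 → Σnom=69.200; wc +0.210/-0.360 → slack +0.615/-0.433; half-tol=0.285, Σhalf²=0.138346
  -C: nom -41.090 → Σnom=28.110; wc +0.210/-0.210 → slack +0.825/-0.643; half-tol=0.210, Σhalf²=0.182446
  +D: nom +24.020 → Σnom=52.130; wc +0.083/-0.083 → slack +0.908/-0.726; half-tol=0.083, Σhalf²=0.189335
  -E: nom -31.600 → Σnom=20.530; wc +0.210/-0.354 → slack +1.118/-1.080; half-tol=0.282, Σhalf²=0.268859
  +F: nom +14.000 → Σnom=34.530; wc +0.156/-0.210 → slack +1.274/-1.290; half-tol=0.183, Σhalf²=0.302348
  +G: nom +4.020 → Σnom=38.550; wc +0.487/-0.100 → slack +1.761/-1.390; half-tol=0.293, Σhalf²=0.388490
  -H: nom -48.400 → Σnom=-9.850; wc +0.130/-0.020 → slack +1.891/-1.410; half-tol=0.075, Σhalf²=0.394115
  -I: nom -6.600 → Σnom=-16.450; wc +0.227/-0.227 → slack +2.118/-1.637; half-tol=0.227, Σhalf²=0.445644
  +J: nom +31.000 → Σnom=14.550; wc +0.340/-0.240 → slack +2.458/-1.877; half-tol=0.290, Σhalf²=0.529744
Nominal = 14.550. Worst-case = [14.550 - 1.877, 14.550 + 2.458] = [12.673, 17.008]. RSS = √0.529744 = 0.728.

nominal=14.550 wc=[12.673,17.008] rss=0.728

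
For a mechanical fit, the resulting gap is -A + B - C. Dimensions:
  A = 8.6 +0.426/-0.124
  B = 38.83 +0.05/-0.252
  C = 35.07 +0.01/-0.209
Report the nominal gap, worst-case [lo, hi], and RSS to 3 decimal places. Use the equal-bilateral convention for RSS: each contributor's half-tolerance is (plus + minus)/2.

Stack each dimension's contribution:
  -A: nom -8.600 → Σnom=-8.600; wc +0.124/-0.426 → slack +0.124/-0.426; half-tol=0.275, Σhalf²=0.075625
  +B: nom +38.830 → Σnom=30.230; wc +0.050/-0.252 → slack +0.174/-0.678; half-tol=0.151, Σhalf²=0.098426
  -C: nom -35.070 → Σnom=-4.840; wc +0.209/-0.010 → slack +0.383/-0.688; half-tol=0.110, Σhalf²=0.110416
Nominal = -4.840. Worst-case = [-4.840 - 0.688, -4.840 + 0.383] = [-5.528, -4.457]. RSS = √0.110416 = 0.332.

nominal=-4.840 wc=[-5.528,-4.457] rss=0.332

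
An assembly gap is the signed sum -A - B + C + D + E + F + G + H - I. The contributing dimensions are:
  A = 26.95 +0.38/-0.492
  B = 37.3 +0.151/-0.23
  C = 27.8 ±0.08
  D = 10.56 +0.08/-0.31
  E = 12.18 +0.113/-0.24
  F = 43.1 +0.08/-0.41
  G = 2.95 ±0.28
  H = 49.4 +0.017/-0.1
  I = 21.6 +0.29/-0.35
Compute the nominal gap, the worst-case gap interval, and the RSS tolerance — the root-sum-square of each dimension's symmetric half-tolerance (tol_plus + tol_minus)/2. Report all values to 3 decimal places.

nominal=60.140 wc=[57.899,61.862] rss=0.739

Stack each dimension's contribution:
  -A: nom -26.950 → Σnom=-26.950; wc +0.492/-0.380 → slack +0.492/-0.380; half-tol=0.436, Σhalf²=0.190096
  -B: nom -37.300 → Σnom=-64.250; wc +0.230/-0.151 → slack +0.722/-0.531; half-tol=0.191, Σhalf²=0.226386
  +C: nom +27.800 → Σnom=-36.450; wc +0.080/-0.080 → slack +0.802/-0.611; half-tol=0.080, Σhalf²=0.232786
  +D: nom +10.560 → Σnom=-25.890; wc +0.080/-0.310 → slack +0.882/-0.921; half-tol=0.195, Σhalf²=0.270811
  +E: nom +12.180 → Σnom=-13.710; wc +0.113/-0.240 → slack +0.995/-1.161; half-tol=0.176, Σhalf²=0.301963
  +F: nom +43.100 → Σnom=29.390; wc +0.080/-0.410 → slack +1.075/-1.571; half-tol=0.245, Σhalf²=0.361988
  +G: nom +2.950 → Σnom=32.340; wc +0.280/-0.280 → slack +1.355/-1.851; half-tol=0.280, Σhalf²=0.440388
  +H: nom +49.400 → Σnom=81.740; wc +0.017/-0.100 → slack +1.372/-1.951; half-tol=0.059, Σhalf²=0.443811
  -I: nom -21.600 → Σnom=60.140; wc +0.350/-0.290 → slack +1.722/-2.241; half-tol=0.320, Σhalf²=0.546211
Nominal = 60.140. Worst-case = [60.140 - 2.241, 60.140 + 1.722] = [57.899, 61.862]. RSS = √0.546211 = 0.739.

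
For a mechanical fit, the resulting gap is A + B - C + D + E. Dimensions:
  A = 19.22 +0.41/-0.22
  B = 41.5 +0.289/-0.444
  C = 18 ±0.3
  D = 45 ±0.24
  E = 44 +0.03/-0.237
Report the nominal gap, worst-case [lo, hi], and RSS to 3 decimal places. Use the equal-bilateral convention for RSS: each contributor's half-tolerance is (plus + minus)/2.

nominal=131.720 wc=[130.279,132.989] rss=0.632

Stack each dimension's contribution:
  +A: nom +19.220 → Σnom=19.220; wc +0.410/-0.220 → slack +0.410/-0.220; half-tol=0.315, Σhalf²=0.099225
  +B: nom +41.500 → Σnom=60.720; wc +0.289/-0.444 → slack +0.699/-0.664; half-tol=0.366, Σhalf²=0.233547
  -C: nom -18.000 → Σnom=42.720; wc +0.300/-0.300 → slack +0.999/-0.964; half-tol=0.300, Σhalf²=0.323547
  +D: nom +45.000 → Σnom=87.720; wc +0.240/-0.240 → slack +1.239/-1.204; half-tol=0.240, Σhalf²=0.381147
  +E: nom +44.000 → Σnom=131.720; wc +0.030/-0.237 → slack +1.269/-1.441; half-tol=0.134, Σhalf²=0.398969
Nominal = 131.720. Worst-case = [131.720 - 1.441, 131.720 + 1.269] = [130.279, 132.989]. RSS = √0.398969 = 0.632.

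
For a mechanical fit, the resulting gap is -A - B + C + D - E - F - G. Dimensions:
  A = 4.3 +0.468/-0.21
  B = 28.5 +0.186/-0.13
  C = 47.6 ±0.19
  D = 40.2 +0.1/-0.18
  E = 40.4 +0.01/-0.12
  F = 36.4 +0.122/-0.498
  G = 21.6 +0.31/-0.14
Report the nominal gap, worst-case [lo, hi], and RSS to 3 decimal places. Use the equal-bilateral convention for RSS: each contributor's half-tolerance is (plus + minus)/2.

nominal=-43.400 wc=[-44.866,-42.012] rss=0.589

Stack each dimension's contribution:
  -A: nom -4.300 → Σnom=-4.300; wc +0.210/-0.468 → slack +0.210/-0.468; half-tol=0.339, Σhalf²=0.114921
  -B: nom -28.500 → Σnom=-32.800; wc +0.130/-0.186 → slack +0.340/-0.654; half-tol=0.158, Σhalf²=0.139885
  +C: nom +47.600 → Σnom=14.800; wc +0.190/-0.190 → slack +0.530/-0.844; half-tol=0.190, Σhalf²=0.175985
  +D: nom +40.200 → Σnom=55.000; wc +0.100/-0.180 → slack +0.630/-1.024; half-tol=0.140, Σhalf²=0.195585
  -E: nom -40.400 → Σnom=14.600; wc +0.120/-0.010 → slack +0.750/-1.034; half-tol=0.065, Σhalf²=0.199810
  -F: nom -36.400 → Σnom=-21.800; wc +0.498/-0.122 → slack +1.248/-1.156; half-tol=0.310, Σhalf²=0.295910
  -G: nom -21.600 → Σnom=-43.400; wc +0.140/-0.310 → slack +1.388/-1.466; half-tol=0.225, Σhalf²=0.346535
Nominal = -43.400. Worst-case = [-43.400 - 1.466, -43.400 + 1.388] = [-44.866, -42.012]. RSS = √0.346535 = 0.589.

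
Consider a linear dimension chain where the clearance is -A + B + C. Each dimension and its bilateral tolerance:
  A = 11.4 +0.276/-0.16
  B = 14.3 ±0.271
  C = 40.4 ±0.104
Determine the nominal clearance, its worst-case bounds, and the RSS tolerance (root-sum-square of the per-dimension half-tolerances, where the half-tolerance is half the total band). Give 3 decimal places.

nominal=43.300 wc=[42.649,43.835] rss=0.363

Stack each dimension's contribution:
  -A: nom -11.400 → Σnom=-11.400; wc +0.160/-0.276 → slack +0.160/-0.276; half-tol=0.218, Σhalf²=0.047524
  +B: nom +14.300 → Σnom=2.900; wc +0.271/-0.271 → slack +0.431/-0.547; half-tol=0.271, Σhalf²=0.120965
  +C: nom +40.400 → Σnom=43.300; wc +0.104/-0.104 → slack +0.535/-0.651; half-tol=0.104, Σhalf²=0.131781
Nominal = 43.300. Worst-case = [43.300 - 0.651, 43.300 + 0.535] = [42.649, 43.835]. RSS = √0.131781 = 0.363.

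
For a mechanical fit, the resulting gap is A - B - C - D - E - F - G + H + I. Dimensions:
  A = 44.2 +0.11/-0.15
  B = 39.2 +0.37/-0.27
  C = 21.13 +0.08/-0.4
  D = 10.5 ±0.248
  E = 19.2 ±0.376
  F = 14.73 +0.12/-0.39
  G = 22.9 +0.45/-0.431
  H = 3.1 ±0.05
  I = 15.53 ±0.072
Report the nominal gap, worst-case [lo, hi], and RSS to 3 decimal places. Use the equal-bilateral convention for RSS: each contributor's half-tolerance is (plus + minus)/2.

Stack each dimension's contribution:
  +A: nom +44.200 → Σnom=44.200; wc +0.110/-0.150 → slack +0.110/-0.150; half-tol=0.130, Σhalf²=0.016900
  -B: nom -39.200 → Σnom=5.000; wc +0.270/-0.370 → slack +0.380/-0.520; half-tol=0.320, Σhalf²=0.119300
  -C: nom -21.130 → Σnom=-16.130; wc +0.400/-0.080 → slack +0.780/-0.600; half-tol=0.240, Σhalf²=0.176900
  -D: nom -10.500 → Σnom=-26.630; wc +0.248/-0.248 → slack +1.028/-0.848; half-tol=0.248, Σhalf²=0.238404
  -E: nom -19.200 → Σnom=-45.830; wc +0.376/-0.376 → slack +1.404/-1.224; half-tol=0.376, Σhalf²=0.379780
  -F: nom -14.730 → Σnom=-60.560; wc +0.390/-0.120 → slack +1.794/-1.344; half-tol=0.255, Σhalf²=0.444805
  -G: nom -22.900 → Σnom=-83.460; wc +0.431/-0.450 → slack +2.225/-1.794; half-tol=0.441, Σhalf²=0.638845
  +H: nom +3.100 → Σnom=-80.360; wc +0.050/-0.050 → slack +2.275/-1.844; half-tol=0.050, Σhalf²=0.641345
  +I: nom +15.530 → Σnom=-64.830; wc +0.072/-0.072 → slack +2.347/-1.916; half-tol=0.072, Σhalf²=0.646529
Nominal = -64.830. Worst-case = [-64.830 - 1.916, -64.830 + 2.347] = [-66.746, -62.483]. RSS = √0.646529 = 0.804.

nominal=-64.830 wc=[-66.746,-62.483] rss=0.804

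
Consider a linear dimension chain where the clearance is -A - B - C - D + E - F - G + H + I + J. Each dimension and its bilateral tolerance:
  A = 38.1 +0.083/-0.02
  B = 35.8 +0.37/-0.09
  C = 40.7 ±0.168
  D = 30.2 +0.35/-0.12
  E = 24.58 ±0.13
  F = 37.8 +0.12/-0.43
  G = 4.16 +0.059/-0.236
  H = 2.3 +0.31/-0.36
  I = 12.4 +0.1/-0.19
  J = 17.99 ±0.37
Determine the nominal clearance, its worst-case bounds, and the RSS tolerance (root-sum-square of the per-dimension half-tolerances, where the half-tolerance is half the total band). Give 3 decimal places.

nominal=-129.490 wc=[-131.690,-127.516] rss=0.723

Stack each dimension's contribution:
  -A: nom -38.100 → Σnom=-38.100; wc +0.020/-0.083 → slack +0.020/-0.083; half-tol=0.052, Σhalf²=0.002652
  -B: nom -35.800 → Σnom=-73.900; wc +0.090/-0.370 → slack +0.110/-0.453; half-tol=0.230, Σhalf²=0.055552
  -C: nom -40.700 → Σnom=-114.600; wc +0.168/-0.168 → slack +0.278/-0.621; half-tol=0.168, Σhalf²=0.083776
  -D: nom -30.200 → Σnom=-144.800; wc +0.120/-0.350 → slack +0.398/-0.971; half-tol=0.235, Σhalf²=0.139001
  +E: nom +24.580 → Σnom=-120.220; wc +0.130/-0.130 → slack +0.528/-1.101; half-tol=0.130, Σhalf²=0.155901
  -F: nom -37.800 → Σnom=-158.020; wc +0.430/-0.120 → slack +0.958/-1.221; half-tol=0.275, Σhalf²=0.231526
  -G: nom -4.160 → Σnom=-162.180; wc +0.236/-0.059 → slack +1.194/-1.280; half-tol=0.147, Σhalf²=0.253282
  +H: nom +2.300 → Σnom=-159.880; wc +0.310/-0.360 → slack +1.504/-1.640; half-tol=0.335, Σhalf²=0.365507
  +I: nom +12.400 → Σnom=-147.480; wc +0.100/-0.190 → slack +1.604/-1.830; half-tol=0.145, Σhalf²=0.386532
  +J: nom +17.990 → Σnom=-129.490; wc +0.370/-0.370 → slack +1.974/-2.200; half-tol=0.370, Σhalf²=0.523432
Nominal = -129.490. Worst-case = [-129.490 - 2.200, -129.490 + 1.974] = [-131.690, -127.516]. RSS = √0.523432 = 0.723.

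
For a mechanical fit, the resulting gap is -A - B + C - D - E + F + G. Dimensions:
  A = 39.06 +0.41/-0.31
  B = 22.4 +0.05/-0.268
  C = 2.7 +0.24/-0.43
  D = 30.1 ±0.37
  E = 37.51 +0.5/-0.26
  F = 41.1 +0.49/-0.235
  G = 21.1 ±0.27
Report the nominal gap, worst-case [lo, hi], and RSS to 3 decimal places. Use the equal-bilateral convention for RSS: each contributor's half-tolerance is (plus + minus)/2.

nominal=-64.170 wc=[-66.435,-61.962] rss=0.868

Stack each dimension's contribution:
  -A: nom -39.060 → Σnom=-39.060; wc +0.310/-0.410 → slack +0.310/-0.410; half-tol=0.360, Σhalf²=0.129600
  -B: nom -22.400 → Σnom=-61.460; wc +0.268/-0.050 → slack +0.578/-0.460; half-tol=0.159, Σhalf²=0.154881
  +C: nom +2.700 → Σnom=-58.760; wc +0.240/-0.430 → slack +0.818/-0.890; half-tol=0.335, Σhalf²=0.267106
  -D: nom -30.100 → Σnom=-88.860; wc +0.370/-0.370 → slack +1.188/-1.260; half-tol=0.370, Σhalf²=0.404006
  -E: nom -37.510 → Σnom=-126.370; wc +0.260/-0.500 → slack +1.448/-1.760; half-tol=0.380, Σhalf²=0.548406
  +F: nom +41.100 → Σnom=-85.270; wc +0.490/-0.235 → slack +1.938/-1.995; half-tol=0.362, Σhalf²=0.679812
  +G: nom +21.100 → Σnom=-64.170; wc +0.270/-0.270 → slack +2.208/-2.265; half-tol=0.270, Σhalf²=0.752712
Nominal = -64.170. Worst-case = [-64.170 - 2.265, -64.170 + 2.208] = [-66.435, -61.962]. RSS = √0.752712 = 0.868.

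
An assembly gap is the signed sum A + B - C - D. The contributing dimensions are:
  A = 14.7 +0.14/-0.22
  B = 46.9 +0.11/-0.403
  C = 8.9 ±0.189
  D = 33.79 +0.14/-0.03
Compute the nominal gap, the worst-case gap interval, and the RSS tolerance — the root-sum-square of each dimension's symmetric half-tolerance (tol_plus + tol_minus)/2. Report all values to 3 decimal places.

Stack each dimension's contribution:
  +A: nom +14.700 → Σnom=14.700; wc +0.140/-0.220 → slack +0.140/-0.220; half-tol=0.180, Σhalf²=0.032400
  +B: nom +46.900 → Σnom=61.600; wc +0.110/-0.403 → slack +0.250/-0.623; half-tol=0.257, Σhalf²=0.098192
  -C: nom -8.900 → Σnom=52.700; wc +0.189/-0.189 → slack +0.439/-0.812; half-tol=0.189, Σhalf²=0.133913
  -D: nom -33.790 → Σnom=18.910; wc +0.030/-0.140 → slack +0.469/-0.952; half-tol=0.085, Σhalf²=0.141138
Nominal = 18.910. Worst-case = [18.910 - 0.952, 18.910 + 0.469] = [17.958, 19.379]. RSS = √0.141138 = 0.376.

nominal=18.910 wc=[17.958,19.379] rss=0.376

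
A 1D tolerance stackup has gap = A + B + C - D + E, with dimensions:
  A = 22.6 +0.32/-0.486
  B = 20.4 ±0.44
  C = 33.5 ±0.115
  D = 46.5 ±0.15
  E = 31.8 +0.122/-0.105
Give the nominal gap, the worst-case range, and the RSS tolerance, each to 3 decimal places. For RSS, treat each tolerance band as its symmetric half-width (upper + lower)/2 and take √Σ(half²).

nominal=61.800 wc=[60.504,62.947] rss=0.636

Stack each dimension's contribution:
  +A: nom +22.600 → Σnom=22.600; wc +0.320/-0.486 → slack +0.320/-0.486; half-tol=0.403, Σhalf²=0.162409
  +B: nom +20.400 → Σnom=43.000; wc +0.440/-0.440 → slack +0.760/-0.926; half-tol=0.440, Σhalf²=0.356009
  +C: nom +33.500 → Σnom=76.500; wc +0.115/-0.115 → slack +0.875/-1.041; half-tol=0.115, Σhalf²=0.369234
  -D: nom -46.500 → Σnom=30.000; wc +0.150/-0.150 → slack +1.025/-1.191; half-tol=0.150, Σhalf²=0.391734
  +E: nom +31.800 → Σnom=61.800; wc +0.122/-0.105 → slack +1.147/-1.296; half-tol=0.113, Σhalf²=0.404616
Nominal = 61.800. Worst-case = [61.800 - 1.296, 61.800 + 1.147] = [60.504, 62.947]. RSS = √0.404616 = 0.636.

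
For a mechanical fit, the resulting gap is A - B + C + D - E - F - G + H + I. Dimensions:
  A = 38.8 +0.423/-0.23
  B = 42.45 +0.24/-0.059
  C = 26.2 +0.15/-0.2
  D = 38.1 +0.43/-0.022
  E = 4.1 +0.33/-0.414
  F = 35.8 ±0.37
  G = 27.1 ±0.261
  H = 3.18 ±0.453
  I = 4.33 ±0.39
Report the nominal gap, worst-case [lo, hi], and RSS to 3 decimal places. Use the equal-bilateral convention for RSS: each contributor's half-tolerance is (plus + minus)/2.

Stack each dimension's contribution:
  +A: nom +38.800 → Σnom=38.800; wc +0.423/-0.230 → slack +0.423/-0.230; half-tol=0.327, Σhalf²=0.106602
  -B: nom -42.450 → Σnom=-3.650; wc +0.059/-0.240 → slack +0.482/-0.470; half-tol=0.149, Σhalf²=0.128952
  +C: nom +26.200 → Σnom=22.550; wc +0.150/-0.200 → slack +0.632/-0.670; half-tol=0.175, Σhalf²=0.159577
  +D: nom +38.100 → Σnom=60.650; wc +0.430/-0.022 → slack +1.062/-0.692; half-tol=0.226, Σhalf²=0.210653
  -E: nom -4.100 → Σnom=56.550; wc +0.414/-0.330 → slack +1.476/-1.022; half-tol=0.372, Σhalf²=0.349038
  -F: nom -35.800 → Σnom=20.750; wc +0.370/-0.370 → slack +1.846/-1.392; half-tol=0.370, Σhalf²=0.485938
  -G: nom -27.100 → Σnom=-6.350; wc +0.261/-0.261 → slack +2.107/-1.653; half-tol=0.261, Σhalf²=0.554059
  +H: nom +3.180 → Σnom=-3.170; wc +0.453/-0.453 → slack +2.560/-2.106; half-tol=0.453, Σhalf²=0.759267
  +I: nom +4.330 → Σnom=1.160; wc +0.390/-0.390 → slack +2.950/-2.496; half-tol=0.390, Σhalf²=0.911367
Nominal = 1.160. Worst-case = [1.160 - 2.496, 1.160 + 2.950] = [-1.336, 4.110]. RSS = √0.911367 = 0.955.

nominal=1.160 wc=[-1.336,4.110] rss=0.955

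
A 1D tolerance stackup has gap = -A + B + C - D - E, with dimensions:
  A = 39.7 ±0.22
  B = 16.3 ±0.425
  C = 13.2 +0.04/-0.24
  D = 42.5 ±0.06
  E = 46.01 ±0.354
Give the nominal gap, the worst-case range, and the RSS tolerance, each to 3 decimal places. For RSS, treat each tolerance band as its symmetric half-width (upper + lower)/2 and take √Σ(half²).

nominal=-98.710 wc=[-100.009,-97.611] rss=0.614

Stack each dimension's contribution:
  -A: nom -39.700 → Σnom=-39.700; wc +0.220/-0.220 → slack +0.220/-0.220; half-tol=0.220, Σhalf²=0.048400
  +B: nom +16.300 → Σnom=-23.400; wc +0.425/-0.425 → slack +0.645/-0.645; half-tol=0.425, Σhalf²=0.229025
  +C: nom +13.200 → Σnom=-10.200; wc +0.040/-0.240 → slack +0.685/-0.885; half-tol=0.140, Σhalf²=0.248625
  -D: nom -42.500 → Σnom=-52.700; wc +0.060/-0.060 → slack +0.745/-0.945; half-tol=0.060, Σhalf²=0.252225
  -E: nom -46.010 → Σnom=-98.710; wc +0.354/-0.354 → slack +1.099/-1.299; half-tol=0.354, Σhalf²=0.377541
Nominal = -98.710. Worst-case = [-98.710 - 1.299, -98.710 + 1.099] = [-100.009, -97.611]. RSS = √0.377541 = 0.614.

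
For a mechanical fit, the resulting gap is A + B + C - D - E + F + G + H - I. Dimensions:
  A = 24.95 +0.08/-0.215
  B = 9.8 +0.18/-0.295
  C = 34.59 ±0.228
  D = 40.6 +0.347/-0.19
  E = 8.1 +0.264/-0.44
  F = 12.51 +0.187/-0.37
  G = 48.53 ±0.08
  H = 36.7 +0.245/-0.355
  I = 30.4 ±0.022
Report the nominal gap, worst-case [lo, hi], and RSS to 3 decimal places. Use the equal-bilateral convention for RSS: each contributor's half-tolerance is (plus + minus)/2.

Stack each dimension's contribution:
  +A: nom +24.950 → Σnom=24.950; wc +0.080/-0.215 → slack +0.080/-0.215; half-tol=0.147, Σhalf²=0.021756
  +B: nom +9.800 → Σnom=34.750; wc +0.180/-0.295 → slack +0.260/-0.510; half-tol=0.237, Σhalf²=0.078162
  +C: nom +34.590 → Σnom=69.340; wc +0.228/-0.228 → slack +0.488/-0.738; half-tol=0.228, Σhalf²=0.130146
  -D: nom -40.600 → Σnom=28.740; wc +0.190/-0.347 → slack +0.678/-1.085; half-tol=0.268, Σhalf²=0.202239
  -E: nom -8.100 → Σnom=20.640; wc +0.440/-0.264 → slack +1.118/-1.349; half-tol=0.352, Σhalf²=0.326143
  +F: nom +12.510 → Σnom=33.150; wc +0.187/-0.370 → slack +1.305/-1.719; half-tol=0.278, Σhalf²=0.403705
  +G: nom +48.530 → Σnom=81.680; wc +0.080/-0.080 → slack +1.385/-1.799; half-tol=0.080, Σhalf²=0.410105
  +H: nom +36.700 → Σnom=118.380; wc +0.245/-0.355 → slack +1.630/-2.154; half-tol=0.300, Σhalf²=0.500105
  -I: nom -30.400 → Σnom=87.980; wc +0.022/-0.022 → slack +1.652/-2.176; half-tol=0.022, Σhalf²=0.500589
Nominal = 87.980. Worst-case = [87.980 - 2.176, 87.980 + 1.652] = [85.804, 89.632]. RSS = √0.500589 = 0.708.

nominal=87.980 wc=[85.804,89.632] rss=0.708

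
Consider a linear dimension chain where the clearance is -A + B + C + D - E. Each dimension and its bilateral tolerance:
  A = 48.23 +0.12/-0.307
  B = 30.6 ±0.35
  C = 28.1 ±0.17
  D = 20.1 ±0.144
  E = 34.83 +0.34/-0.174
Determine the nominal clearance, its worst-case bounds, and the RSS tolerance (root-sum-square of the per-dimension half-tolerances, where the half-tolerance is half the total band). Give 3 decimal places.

Stack each dimension's contribution:
  -A: nom -48.230 → Σnom=-48.230; wc +0.307/-0.120 → slack +0.307/-0.120; half-tol=0.213, Σhalf²=0.045582
  +B: nom +30.600 → Σnom=-17.630; wc +0.350/-0.350 → slack +0.657/-0.470; half-tol=0.350, Σhalf²=0.168082
  +C: nom +28.100 → Σnom=10.470; wc +0.170/-0.170 → slack +0.827/-0.640; half-tol=0.170, Σhalf²=0.196982
  +D: nom +20.100 → Σnom=30.570; wc +0.144/-0.144 → slack +0.971/-0.784; half-tol=0.144, Σhalf²=0.217718
  -E: nom -34.830 → Σnom=-4.260; wc +0.174/-0.340 → slack +1.145/-1.124; half-tol=0.257, Σhalf²=0.283767
Nominal = -4.260. Worst-case = [-4.260 - 1.124, -4.260 + 1.145] = [-5.384, -3.115]. RSS = √0.283767 = 0.533.

nominal=-4.260 wc=[-5.384,-3.115] rss=0.533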